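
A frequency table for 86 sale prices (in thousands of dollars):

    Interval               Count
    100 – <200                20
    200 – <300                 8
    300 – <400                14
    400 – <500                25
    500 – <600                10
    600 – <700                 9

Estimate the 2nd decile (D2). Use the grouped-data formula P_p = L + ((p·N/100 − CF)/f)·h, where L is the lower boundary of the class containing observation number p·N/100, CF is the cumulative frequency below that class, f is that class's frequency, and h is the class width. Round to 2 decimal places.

186.00

N = 86; target position k = 20/100 · 86 = 17.2.
Cumulative frequencies: 20, 28, 42, 67, 77, 86.
Observation 17.2 falls in the class 100 – <200.
L = 100, CF = 0, f = 20, h = 100.
P20 = 100 + ((17.2 − 0)/20)·100 = 100 + 86 = 186.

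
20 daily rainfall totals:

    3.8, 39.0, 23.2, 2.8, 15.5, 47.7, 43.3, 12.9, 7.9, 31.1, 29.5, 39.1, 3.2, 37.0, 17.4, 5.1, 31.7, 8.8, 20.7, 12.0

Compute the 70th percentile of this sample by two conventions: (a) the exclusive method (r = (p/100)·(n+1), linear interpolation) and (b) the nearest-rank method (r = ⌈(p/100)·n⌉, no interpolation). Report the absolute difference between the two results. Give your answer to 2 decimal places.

0.42

Sorted: 2.8, 3.2, 3.8, 5.1, 7.9, 8.8, 12.0, 12.9, 15.5, 17.4, 20.7, 23.2, 29.5, 31.1, 31.7, 37.0, 39.0, 39.1, 43.3, 47.7.
n = 20.
(a) r = 14.7; between ranks 14 (31.1) and 15 (31.7): 31.52.
(b) the nearest-rank method: rank 14 → 31.1.
|31.52 − 31.1| = 0.42.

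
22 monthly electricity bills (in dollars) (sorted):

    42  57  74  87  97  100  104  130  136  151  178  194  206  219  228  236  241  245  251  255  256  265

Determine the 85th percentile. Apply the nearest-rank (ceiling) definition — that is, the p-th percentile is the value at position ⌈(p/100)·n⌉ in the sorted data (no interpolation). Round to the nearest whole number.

n = 22.
Position = ⌈85/100 · 22⌉ = ⌈18.7⌉ = 19.
The value at rank 19 is 251.

251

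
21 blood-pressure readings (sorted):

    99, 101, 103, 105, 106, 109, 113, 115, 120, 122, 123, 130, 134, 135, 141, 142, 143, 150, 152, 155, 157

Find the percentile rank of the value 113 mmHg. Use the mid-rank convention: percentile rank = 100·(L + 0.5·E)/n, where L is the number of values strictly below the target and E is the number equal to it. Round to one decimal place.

31.0

Count below 113: L = 6; count equal: E = 1; n = 21.
Percentile rank = 100·(6 + 0.5·1)/21 = 100·6.5/21 = 30.95.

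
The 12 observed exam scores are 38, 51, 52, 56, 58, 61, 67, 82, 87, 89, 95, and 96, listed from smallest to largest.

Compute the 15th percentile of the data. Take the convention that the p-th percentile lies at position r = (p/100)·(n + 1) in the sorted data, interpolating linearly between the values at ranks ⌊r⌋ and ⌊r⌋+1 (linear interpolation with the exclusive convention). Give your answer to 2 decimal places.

50.35

n = 12.
r = (15/100)·(12 + 1) = 1.95.
Rank 1 is 38 and rank 2 is 51.
Interpolate: 38 + 0.95·(51 − 38) = 38 + 0.95·13 = 50.35.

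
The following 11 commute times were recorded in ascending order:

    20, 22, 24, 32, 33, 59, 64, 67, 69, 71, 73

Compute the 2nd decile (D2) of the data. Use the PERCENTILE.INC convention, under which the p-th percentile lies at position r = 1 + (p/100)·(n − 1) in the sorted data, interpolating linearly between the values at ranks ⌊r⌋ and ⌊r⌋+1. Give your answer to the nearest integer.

24

n = 11.
r = 1 + (20/100)·(11 − 1) = 1 + 2 = 3.
r is an integer, so P20 is the value at rank 3: 24.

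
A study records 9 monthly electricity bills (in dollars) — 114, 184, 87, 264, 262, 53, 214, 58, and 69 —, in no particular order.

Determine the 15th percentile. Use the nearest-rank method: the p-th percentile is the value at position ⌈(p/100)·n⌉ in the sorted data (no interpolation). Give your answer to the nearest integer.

Sorted: 53, 58, 69, 87, 114, 184, 214, 262, 264.
n = 9.
Position = ⌈15/100 · 9⌉ = ⌈1.35⌉ = 2.
The value at rank 2 is 58.

58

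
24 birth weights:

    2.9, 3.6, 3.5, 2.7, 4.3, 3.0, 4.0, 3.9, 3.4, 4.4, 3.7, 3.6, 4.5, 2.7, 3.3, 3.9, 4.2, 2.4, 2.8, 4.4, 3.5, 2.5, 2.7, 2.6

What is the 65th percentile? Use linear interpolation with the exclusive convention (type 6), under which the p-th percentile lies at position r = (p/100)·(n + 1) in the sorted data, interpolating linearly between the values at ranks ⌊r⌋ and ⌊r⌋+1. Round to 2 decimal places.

3.75

Sorted: 2.4, 2.5, 2.6, 2.7, 2.7, 2.7, 2.8, 2.9, 3.0, 3.3, 3.4, 3.5, 3.5, 3.6, 3.6, 3.7, 3.9, 3.9, 4.0, 4.2, 4.3, 4.4, 4.4, 4.5.
n = 24.
r = (65/100)·(24 + 1) = 16.25.
Rank 16 is 3.7 and rank 17 is 3.9.
Interpolate: 3.7 + 0.25·(3.9 − 3.7) = 3.7 + 0.25·0.2 = 3.75.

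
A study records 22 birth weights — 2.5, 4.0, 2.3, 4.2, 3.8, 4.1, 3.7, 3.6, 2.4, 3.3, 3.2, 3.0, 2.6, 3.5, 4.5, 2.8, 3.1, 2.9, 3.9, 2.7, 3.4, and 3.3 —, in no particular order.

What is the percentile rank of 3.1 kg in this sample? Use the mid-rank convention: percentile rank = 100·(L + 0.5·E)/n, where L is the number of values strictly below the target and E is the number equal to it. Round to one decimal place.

38.6

Sorted: 2.3, 2.4, 2.5, 2.6, 2.7, 2.8, 2.9, 3.0, 3.1, 3.2, 3.3, 3.3, 3.4, 3.5, 3.6, 3.7, 3.8, 3.9, 4.0, 4.1, 4.2, 4.5.
Count below 3.1: L = 8; count equal: E = 1; n = 22.
Percentile rank = 100·(8 + 0.5·1)/22 = 100·8.5/22 = 38.64.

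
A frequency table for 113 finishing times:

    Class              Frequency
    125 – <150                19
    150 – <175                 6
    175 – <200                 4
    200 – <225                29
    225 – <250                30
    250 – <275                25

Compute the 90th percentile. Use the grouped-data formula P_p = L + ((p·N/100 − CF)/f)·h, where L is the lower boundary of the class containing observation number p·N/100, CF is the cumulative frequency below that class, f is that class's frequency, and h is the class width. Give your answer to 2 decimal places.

263.70

N = 113; target position k = 90/100 · 113 = 101.7.
Cumulative frequencies: 19, 25, 29, 58, 88, 113.
Observation 101.7 falls in the class 250 – <275.
L = 250, CF = 88, f = 25, h = 25.
P90 = 250 + ((101.7 − 88)/25)·25 = 250 + 13.7 = 263.7.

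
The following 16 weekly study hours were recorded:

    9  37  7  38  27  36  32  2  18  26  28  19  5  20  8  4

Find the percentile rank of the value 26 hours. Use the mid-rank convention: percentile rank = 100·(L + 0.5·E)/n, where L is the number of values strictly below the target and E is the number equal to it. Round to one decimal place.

59.4

Sorted: 2, 4, 5, 7, 8, 9, 18, 19, 20, 26, 27, 28, 32, 36, 37, 38.
Count below 26: L = 9; count equal: E = 1; n = 16.
Percentile rank = 100·(9 + 0.5·1)/16 = 100·9.5/16 = 59.38.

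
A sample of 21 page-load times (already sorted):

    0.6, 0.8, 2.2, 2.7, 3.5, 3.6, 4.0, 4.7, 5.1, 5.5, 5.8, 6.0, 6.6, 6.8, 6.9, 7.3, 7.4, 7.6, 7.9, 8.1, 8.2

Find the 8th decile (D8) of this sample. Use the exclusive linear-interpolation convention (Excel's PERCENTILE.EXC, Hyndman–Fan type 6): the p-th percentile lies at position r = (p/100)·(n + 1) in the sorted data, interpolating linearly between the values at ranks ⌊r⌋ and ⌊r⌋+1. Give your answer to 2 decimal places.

n = 21.
r = (80/100)·(21 + 1) = 17.6.
Rank 17 is 7.4 and rank 18 is 7.6.
Interpolate: 7.4 + 0.6·(7.6 − 7.4) = 7.4 + 0.6·0.2 = 7.52.

7.52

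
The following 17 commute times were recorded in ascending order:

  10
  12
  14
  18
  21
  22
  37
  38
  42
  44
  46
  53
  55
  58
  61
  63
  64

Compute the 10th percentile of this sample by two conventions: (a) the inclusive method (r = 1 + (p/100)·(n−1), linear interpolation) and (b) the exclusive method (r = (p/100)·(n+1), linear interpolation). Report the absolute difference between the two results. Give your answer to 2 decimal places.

1.60

n = 17.
(a) r = 2.6; between ranks 2 (12) and 3 (14): 13.2.
(b) r = 1.8; between ranks 1 (10) and 2 (12): 11.6.
|13.2 − 11.6| = 1.6.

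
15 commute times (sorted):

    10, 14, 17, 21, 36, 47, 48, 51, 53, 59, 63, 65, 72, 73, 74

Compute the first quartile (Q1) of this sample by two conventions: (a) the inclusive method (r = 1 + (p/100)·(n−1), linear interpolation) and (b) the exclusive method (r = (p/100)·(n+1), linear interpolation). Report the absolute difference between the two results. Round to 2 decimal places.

n = 15.
(a) r = 4.5; between ranks 4 (21) and 5 (36): 28.5.
(b) r = 4 → value at rank 4 = 21.
|28.5 − 21| = 7.5.

7.50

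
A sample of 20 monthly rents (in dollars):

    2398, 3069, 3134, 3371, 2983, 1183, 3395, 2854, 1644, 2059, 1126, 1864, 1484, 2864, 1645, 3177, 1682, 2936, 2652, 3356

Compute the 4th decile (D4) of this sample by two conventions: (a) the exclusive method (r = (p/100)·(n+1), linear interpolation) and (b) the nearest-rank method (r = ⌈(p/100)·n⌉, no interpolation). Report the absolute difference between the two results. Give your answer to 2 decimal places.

Sorted: 1126, 1183, 1484, 1644, 1645, 1682, 1864, 2059, 2398, 2652, 2854, 2864, 2936, 2983, 3069, 3134, 3177, 3356, 3371, 3395.
n = 20.
(a) r = 8.4; between ranks 8 (2059) and 9 (2398): 2194.6.
(b) the nearest-rank method: rank 8 → 2059.
|2194.6 − 2059| = 135.6.

135.60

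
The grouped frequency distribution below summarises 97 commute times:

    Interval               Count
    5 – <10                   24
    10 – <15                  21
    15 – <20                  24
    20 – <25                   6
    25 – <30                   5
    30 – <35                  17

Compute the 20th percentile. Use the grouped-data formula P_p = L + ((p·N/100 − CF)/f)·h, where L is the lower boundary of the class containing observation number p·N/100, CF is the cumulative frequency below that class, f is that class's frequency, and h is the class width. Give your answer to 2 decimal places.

N = 97; target position k = 20/100 · 97 = 19.4.
Cumulative frequencies: 24, 45, 69, 75, 80, 97.
Observation 19.4 falls in the class 5 – <10.
L = 5, CF = 0, f = 24, h = 5.
P20 = 5 + ((19.4 − 0)/24)·5 = 5 + 4.04167 = 9.04167.

9.04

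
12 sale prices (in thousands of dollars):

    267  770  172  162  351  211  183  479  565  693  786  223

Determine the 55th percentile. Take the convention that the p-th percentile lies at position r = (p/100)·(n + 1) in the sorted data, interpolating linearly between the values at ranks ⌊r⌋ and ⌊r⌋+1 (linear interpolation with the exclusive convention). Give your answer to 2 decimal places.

370.20

Sorted: 162, 172, 183, 211, 223, 267, 351, 479, 565, 693, 770, 786.
n = 12.
r = (55/100)·(12 + 1) = 7.15.
Rank 7 is 351 and rank 8 is 479.
Interpolate: 351 + 0.15·(479 − 351) = 351 + 0.15·128 = 370.2.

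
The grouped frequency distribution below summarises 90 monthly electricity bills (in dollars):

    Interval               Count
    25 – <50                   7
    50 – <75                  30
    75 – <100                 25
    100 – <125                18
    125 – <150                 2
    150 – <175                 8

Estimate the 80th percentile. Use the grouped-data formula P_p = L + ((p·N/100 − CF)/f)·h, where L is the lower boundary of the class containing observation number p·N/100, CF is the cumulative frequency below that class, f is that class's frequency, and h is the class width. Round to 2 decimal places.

N = 90; target position k = 80/100 · 90 = 72.
Cumulative frequencies: 7, 37, 62, 80, 82, 90.
Observation 72 falls in the class 100 – <125.
L = 100, CF = 62, f = 18, h = 25.
P80 = 100 + ((72 − 62)/18)·25 = 100 + 13.8889 = 113.889.

113.89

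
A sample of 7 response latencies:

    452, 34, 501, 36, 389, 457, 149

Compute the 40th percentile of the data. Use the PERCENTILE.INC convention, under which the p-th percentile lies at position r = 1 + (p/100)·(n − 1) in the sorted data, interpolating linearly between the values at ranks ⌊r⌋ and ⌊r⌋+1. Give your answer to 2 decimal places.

Sorted: 34, 36, 149, 389, 452, 457, 501.
n = 7.
r = 1 + (40/100)·(7 − 1) = 1 + 2.4 = 3.4.
Rank 3 is 149 and rank 4 is 389.
Interpolate: 149 + 0.4·(389 − 149) = 149 + 0.4·240 = 245.

245.00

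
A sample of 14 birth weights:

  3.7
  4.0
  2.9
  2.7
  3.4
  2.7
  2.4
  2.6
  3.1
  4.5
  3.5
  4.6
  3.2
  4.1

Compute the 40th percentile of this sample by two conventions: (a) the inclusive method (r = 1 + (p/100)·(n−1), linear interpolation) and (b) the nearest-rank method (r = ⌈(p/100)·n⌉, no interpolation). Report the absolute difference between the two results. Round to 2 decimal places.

Sorted: 2.4, 2.6, 2.7, 2.7, 2.9, 3.1, 3.2, 3.4, 3.5, 3.7, 4.0, 4.1, 4.5, 4.6.
n = 14.
(a) r = 6.2; between ranks 6 (3.1) and 7 (3.2): 3.12.
(b) the nearest-rank method: rank 6 → 3.1.
|3.12 − 3.1| = 0.02.

0.02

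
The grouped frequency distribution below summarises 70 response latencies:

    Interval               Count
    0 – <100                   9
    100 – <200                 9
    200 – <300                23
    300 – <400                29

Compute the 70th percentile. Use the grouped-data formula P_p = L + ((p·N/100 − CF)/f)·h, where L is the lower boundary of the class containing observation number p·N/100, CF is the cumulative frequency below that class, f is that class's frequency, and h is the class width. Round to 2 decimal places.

327.59

N = 70; target position k = 70/100 · 70 = 49.
Cumulative frequencies: 9, 18, 41, 70.
Observation 49 falls in the class 300 – <400.
L = 300, CF = 41, f = 29, h = 100.
P70 = 300 + ((49 − 41)/29)·100 = 300 + 27.5862 = 327.586.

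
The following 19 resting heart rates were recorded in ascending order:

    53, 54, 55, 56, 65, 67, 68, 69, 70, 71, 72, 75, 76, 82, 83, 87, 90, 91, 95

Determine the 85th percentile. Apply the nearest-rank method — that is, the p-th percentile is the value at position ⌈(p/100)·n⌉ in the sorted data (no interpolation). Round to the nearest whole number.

90

n = 19.
Position = ⌈85/100 · 19⌉ = ⌈16.15⌉ = 17.
The value at rank 17 is 90.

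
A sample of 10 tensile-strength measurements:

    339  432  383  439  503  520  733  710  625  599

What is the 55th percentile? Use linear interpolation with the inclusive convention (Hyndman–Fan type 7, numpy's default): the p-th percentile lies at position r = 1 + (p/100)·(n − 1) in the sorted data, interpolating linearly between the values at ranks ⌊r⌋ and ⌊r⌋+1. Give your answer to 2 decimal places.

519.15

Sorted: 339, 383, 432, 439, 503, 520, 599, 625, 710, 733.
n = 10.
r = 1 + (55/100)·(10 − 1) = 1 + 4.95 = 5.95.
Rank 5 is 503 and rank 6 is 520.
Interpolate: 503 + 0.95·(520 − 503) = 503 + 0.95·17 = 519.15.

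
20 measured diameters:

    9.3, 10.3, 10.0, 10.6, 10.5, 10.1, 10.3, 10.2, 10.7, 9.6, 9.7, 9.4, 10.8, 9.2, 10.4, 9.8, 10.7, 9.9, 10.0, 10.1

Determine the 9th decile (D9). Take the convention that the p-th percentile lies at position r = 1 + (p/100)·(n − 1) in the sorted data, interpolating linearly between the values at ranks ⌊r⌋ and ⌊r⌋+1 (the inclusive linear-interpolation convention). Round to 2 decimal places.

10.70

Sorted: 9.2, 9.3, 9.4, 9.6, 9.7, 9.8, 9.9, 10.0, 10.0, 10.1, 10.1, 10.2, 10.3, 10.3, 10.4, 10.5, 10.6, 10.7, 10.7, 10.8.
n = 20.
r = 1 + (90/100)·(20 − 1) = 1 + 17.1 = 18.1.
Rank 18 is 10.7 and rank 19 is 10.7.
Interpolate: 10.7 + 0.1·(10.7 − 10.7) = 10.7 + 0.1·0 = 10.7.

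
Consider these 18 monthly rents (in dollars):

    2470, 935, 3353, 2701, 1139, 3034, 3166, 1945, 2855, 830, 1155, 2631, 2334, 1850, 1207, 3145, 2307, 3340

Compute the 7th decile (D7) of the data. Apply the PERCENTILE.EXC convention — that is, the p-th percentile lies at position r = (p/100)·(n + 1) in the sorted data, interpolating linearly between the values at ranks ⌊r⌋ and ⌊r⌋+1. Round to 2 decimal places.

2908.70

Sorted: 830, 935, 1139, 1155, 1207, 1850, 1945, 2307, 2334, 2470, 2631, 2701, 2855, 3034, 3145, 3166, 3340, 3353.
n = 18.
r = (70/100)·(18 + 1) = 13.3.
Rank 13 is 2855 and rank 14 is 3034.
Interpolate: 2855 + 0.3·(3034 − 2855) = 2855 + 0.3·179 = 2908.7.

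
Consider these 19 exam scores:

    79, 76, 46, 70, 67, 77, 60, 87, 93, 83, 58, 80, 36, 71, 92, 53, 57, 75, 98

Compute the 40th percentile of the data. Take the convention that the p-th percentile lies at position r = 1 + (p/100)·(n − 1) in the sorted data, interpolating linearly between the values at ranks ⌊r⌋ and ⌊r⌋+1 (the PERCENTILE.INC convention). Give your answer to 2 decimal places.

70.20

Sorted: 36, 46, 53, 57, 58, 60, 67, 70, 71, 75, 76, 77, 79, 80, 83, 87, 92, 93, 98.
n = 19.
r = 1 + (40/100)·(19 − 1) = 1 + 7.2 = 8.2.
Rank 8 is 70 and rank 9 is 71.
Interpolate: 70 + 0.2·(71 − 70) = 70 + 0.2·1 = 70.2.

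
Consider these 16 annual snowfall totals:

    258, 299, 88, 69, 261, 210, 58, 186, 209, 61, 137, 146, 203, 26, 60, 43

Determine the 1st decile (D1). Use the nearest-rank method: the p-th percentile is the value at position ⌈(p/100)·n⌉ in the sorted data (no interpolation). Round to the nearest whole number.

Sorted: 26, 43, 58, 60, 61, 69, 88, 137, 146, 186, 203, 209, 210, 258, 261, 299.
n = 16.
Position = ⌈10/100 · 16⌉ = ⌈1.6⌉ = 2.
The value at rank 2 is 43.

43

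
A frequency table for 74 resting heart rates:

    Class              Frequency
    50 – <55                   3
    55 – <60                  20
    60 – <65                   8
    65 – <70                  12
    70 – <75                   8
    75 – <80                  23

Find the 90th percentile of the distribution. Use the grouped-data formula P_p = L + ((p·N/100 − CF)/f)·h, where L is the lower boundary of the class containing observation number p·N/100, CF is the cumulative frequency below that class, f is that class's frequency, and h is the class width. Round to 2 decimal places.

N = 74; target position k = 90/100 · 74 = 66.6.
Cumulative frequencies: 3, 23, 31, 43, 51, 74.
Observation 66.6 falls in the class 75 – <80.
L = 75, CF = 51, f = 23, h = 5.
P90 = 75 + ((66.6 − 51)/23)·5 = 75 + 3.3913 = 78.3913.

78.39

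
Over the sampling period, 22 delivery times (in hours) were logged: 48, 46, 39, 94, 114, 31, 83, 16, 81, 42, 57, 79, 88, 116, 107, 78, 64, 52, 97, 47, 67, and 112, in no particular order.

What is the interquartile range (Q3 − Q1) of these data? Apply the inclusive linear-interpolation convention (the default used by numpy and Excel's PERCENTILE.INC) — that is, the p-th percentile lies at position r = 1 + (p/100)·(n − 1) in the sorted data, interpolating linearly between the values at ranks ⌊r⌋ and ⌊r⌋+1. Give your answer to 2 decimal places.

45.25

Sorted: 16, 31, 39, 42, 46, 47, 48, 52, 57, 64, 67, 78, 79, 81, 83, 88, 94, 97, 107, 112, 114, 116.
n = 22.
P25: r = 6.25; ranks 6–7 are 47, 48; interpolating gives 47.25.
P75: r = 16.75; ranks 16–17 are 88, 94; interpolating gives 92.5.
Difference: 92.5 − 47.25 = 45.25.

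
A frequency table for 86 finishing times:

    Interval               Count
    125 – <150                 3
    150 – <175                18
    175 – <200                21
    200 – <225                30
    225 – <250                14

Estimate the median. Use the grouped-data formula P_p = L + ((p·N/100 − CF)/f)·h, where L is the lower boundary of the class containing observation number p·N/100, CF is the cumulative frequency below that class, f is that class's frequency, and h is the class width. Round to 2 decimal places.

200.83

N = 86; target position k = 50/100 · 86 = 43.
Cumulative frequencies: 3, 21, 42, 72, 86.
Observation 43 falls in the class 200 – <225.
L = 200, CF = 42, f = 30, h = 25.
P50 = 200 + ((43 − 42)/30)·25 = 200 + 0.833333 = 200.833.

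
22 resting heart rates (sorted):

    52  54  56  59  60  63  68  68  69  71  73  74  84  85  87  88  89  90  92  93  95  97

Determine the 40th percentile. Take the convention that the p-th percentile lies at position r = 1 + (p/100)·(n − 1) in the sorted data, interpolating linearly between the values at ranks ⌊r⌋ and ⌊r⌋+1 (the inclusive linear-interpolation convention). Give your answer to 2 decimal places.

69.80

n = 22.
r = 1 + (40/100)·(22 − 1) = 1 + 8.4 = 9.4.
Rank 9 is 69 and rank 10 is 71.
Interpolate: 69 + 0.4·(71 − 69) = 69 + 0.4·2 = 69.8.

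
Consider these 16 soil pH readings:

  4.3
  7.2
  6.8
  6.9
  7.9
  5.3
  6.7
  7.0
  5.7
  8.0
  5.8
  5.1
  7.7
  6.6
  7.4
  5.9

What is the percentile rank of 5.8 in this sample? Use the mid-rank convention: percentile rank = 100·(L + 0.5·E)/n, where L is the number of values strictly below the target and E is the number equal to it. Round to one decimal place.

28.1

Sorted: 4.3, 5.1, 5.3, 5.7, 5.8, 5.9, 6.6, 6.7, 6.8, 6.9, 7.0, 7.2, 7.4, 7.7, 7.9, 8.0.
Count below 5.8: L = 4; count equal: E = 1; n = 16.
Percentile rank = 100·(4 + 0.5·1)/16 = 100·4.5/16 = 28.12.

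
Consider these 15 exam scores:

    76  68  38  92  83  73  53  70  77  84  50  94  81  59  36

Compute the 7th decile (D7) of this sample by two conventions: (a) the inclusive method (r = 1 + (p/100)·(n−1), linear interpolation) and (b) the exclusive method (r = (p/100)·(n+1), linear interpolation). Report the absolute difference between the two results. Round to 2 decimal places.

1.20

Sorted: 36, 38, 50, 53, 59, 68, 70, 73, 76, 77, 81, 83, 84, 92, 94.
n = 15.
(a) r = 10.8; between ranks 10 (77) and 11 (81): 80.2.
(b) r = 11.2; between ranks 11 (81) and 12 (83): 81.4.
|80.2 − 81.4| = 1.2.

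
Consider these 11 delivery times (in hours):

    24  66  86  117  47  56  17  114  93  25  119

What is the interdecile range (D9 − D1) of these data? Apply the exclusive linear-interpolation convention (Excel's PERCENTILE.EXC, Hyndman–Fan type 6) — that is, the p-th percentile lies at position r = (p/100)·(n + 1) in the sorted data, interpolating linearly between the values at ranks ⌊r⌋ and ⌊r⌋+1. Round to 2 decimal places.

Sorted: 17, 24, 25, 47, 56, 66, 86, 93, 114, 117, 119.
n = 11.
P10: r = 1.2; ranks 1–2 are 17, 24; interpolating gives 18.4.
P90: r = 10.8; ranks 10–11 are 117, 119; interpolating gives 118.6.
Difference: 118.6 − 18.4 = 100.2.

100.20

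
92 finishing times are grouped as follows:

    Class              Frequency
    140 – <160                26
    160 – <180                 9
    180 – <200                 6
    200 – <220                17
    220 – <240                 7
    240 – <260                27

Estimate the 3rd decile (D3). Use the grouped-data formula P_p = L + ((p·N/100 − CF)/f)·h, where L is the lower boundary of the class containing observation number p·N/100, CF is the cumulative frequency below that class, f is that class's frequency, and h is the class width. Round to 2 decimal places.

163.56

N = 92; target position k = 30/100 · 92 = 27.6.
Cumulative frequencies: 26, 35, 41, 58, 65, 92.
Observation 27.6 falls in the class 160 – <180.
L = 160, CF = 26, f = 9, h = 20.
P30 = 160 + ((27.6 − 26)/9)·20 = 160 + 3.55556 = 163.556.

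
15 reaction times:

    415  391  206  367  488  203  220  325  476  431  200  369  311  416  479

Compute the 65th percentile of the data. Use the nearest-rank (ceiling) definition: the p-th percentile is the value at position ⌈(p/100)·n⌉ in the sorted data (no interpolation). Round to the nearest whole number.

415

Sorted: 200, 203, 206, 220, 311, 325, 367, 369, 391, 415, 416, 431, 476, 479, 488.
n = 15.
Position = ⌈65/100 · 15⌉ = ⌈9.75⌉ = 10.
The value at rank 10 is 415.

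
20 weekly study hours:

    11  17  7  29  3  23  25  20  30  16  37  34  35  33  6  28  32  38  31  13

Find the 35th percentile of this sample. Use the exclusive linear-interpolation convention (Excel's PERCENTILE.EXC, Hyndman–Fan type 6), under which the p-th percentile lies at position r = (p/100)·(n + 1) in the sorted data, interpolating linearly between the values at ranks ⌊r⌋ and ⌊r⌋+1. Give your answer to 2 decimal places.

18.05

Sorted: 3, 6, 7, 11, 13, 16, 17, 20, 23, 25, 28, 29, 30, 31, 32, 33, 34, 35, 37, 38.
n = 20.
r = (35/100)·(20 + 1) = 7.35.
Rank 7 is 17 and rank 8 is 20.
Interpolate: 17 + 0.35·(20 − 17) = 17 + 0.35·3 = 18.05.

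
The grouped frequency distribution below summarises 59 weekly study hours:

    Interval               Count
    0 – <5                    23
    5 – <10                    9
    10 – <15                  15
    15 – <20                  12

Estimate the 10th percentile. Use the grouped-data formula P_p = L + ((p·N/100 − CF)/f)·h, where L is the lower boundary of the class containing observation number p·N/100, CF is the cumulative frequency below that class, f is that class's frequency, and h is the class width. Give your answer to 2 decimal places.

1.28

N = 59; target position k = 10/100 · 59 = 5.9.
Cumulative frequencies: 23, 32, 47, 59.
Observation 5.9 falls in the class 0 – <5.
L = 0, CF = 0, f = 23, h = 5.
P10 = 0 + ((5.9 − 0)/23)·5 = 0 + 1.28261 = 1.28261.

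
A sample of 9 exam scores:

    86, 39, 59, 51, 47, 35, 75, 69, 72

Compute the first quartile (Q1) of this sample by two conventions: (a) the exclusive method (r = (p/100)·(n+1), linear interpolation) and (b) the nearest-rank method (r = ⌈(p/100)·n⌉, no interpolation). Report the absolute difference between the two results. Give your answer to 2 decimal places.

4.00

Sorted: 35, 39, 47, 51, 59, 69, 72, 75, 86.
n = 9.
(a) r = 2.5; between ranks 2 (39) and 3 (47): 43.
(b) the nearest-rank method: rank 3 → 47.
|43 − 47| = 4.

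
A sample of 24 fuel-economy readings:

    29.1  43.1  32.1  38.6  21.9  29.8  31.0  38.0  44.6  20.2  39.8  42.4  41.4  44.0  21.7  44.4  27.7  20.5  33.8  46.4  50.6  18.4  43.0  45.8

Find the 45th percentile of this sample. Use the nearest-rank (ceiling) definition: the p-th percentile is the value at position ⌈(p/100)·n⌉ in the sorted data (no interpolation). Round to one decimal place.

33.8

Sorted: 18.4, 20.2, 20.5, 21.7, 21.9, 27.7, 29.1, 29.8, 31.0, 32.1, 33.8, 38.0, 38.6, 39.8, 41.4, 42.4, 43.0, 43.1, 44.0, 44.4, 44.6, 45.8, 46.4, 50.6.
n = 24.
Position = ⌈45/100 · 24⌉ = ⌈10.8⌉ = 11.
The value at rank 11 is 33.8.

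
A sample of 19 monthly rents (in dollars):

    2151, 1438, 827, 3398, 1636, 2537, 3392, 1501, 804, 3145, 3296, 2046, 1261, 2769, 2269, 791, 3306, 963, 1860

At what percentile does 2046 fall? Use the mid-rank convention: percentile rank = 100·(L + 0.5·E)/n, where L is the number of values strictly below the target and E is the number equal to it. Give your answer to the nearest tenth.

Sorted: 791, 804, 827, 963, 1261, 1438, 1501, 1636, 1860, 2046, 2151, 2269, 2537, 2769, 3145, 3296, 3306, 3392, 3398.
Count below 2046: L = 9; count equal: E = 1; n = 19.
Percentile rank = 100·(9 + 0.5·1)/19 = 100·9.5/19 = 50.

50.0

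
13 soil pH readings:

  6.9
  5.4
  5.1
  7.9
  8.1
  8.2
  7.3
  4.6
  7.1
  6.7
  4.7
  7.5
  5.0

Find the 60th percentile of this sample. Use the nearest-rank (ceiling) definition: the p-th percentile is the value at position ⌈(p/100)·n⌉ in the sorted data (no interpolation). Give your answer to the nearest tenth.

7.1

Sorted: 4.6, 4.7, 5.0, 5.1, 5.4, 6.7, 6.9, 7.1, 7.3, 7.5, 7.9, 8.1, 8.2.
n = 13.
Position = ⌈60/100 · 13⌉ = ⌈7.8⌉ = 8.
The value at rank 8 is 7.1.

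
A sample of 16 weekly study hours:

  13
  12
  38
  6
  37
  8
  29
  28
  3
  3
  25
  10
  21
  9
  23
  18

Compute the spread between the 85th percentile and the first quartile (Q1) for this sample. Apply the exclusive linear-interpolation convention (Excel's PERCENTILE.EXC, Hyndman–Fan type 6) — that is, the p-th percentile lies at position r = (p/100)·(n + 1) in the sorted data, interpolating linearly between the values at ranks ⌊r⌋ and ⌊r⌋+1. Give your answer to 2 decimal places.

24.35

Sorted: 3, 3, 6, 8, 9, 10, 12, 13, 18, 21, 23, 25, 28, 29, 37, 38.
n = 16.
P25: r = 4.25; ranks 4–5 are 8, 9; interpolating gives 8.25.
P85: r = 14.45; ranks 14–15 are 29, 37; interpolating gives 32.6.
Difference: 32.6 − 8.25 = 24.35.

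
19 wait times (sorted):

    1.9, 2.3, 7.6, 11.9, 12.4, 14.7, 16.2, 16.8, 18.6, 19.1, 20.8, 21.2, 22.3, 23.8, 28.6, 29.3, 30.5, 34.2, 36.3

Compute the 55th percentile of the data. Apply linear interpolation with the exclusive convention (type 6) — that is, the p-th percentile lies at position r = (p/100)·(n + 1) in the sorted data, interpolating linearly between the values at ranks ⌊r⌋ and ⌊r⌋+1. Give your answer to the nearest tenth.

20.8

n = 19.
r = (55/100)·(19 + 1) = 11.
r is an integer, so P55 is the value at rank 11: 20.8.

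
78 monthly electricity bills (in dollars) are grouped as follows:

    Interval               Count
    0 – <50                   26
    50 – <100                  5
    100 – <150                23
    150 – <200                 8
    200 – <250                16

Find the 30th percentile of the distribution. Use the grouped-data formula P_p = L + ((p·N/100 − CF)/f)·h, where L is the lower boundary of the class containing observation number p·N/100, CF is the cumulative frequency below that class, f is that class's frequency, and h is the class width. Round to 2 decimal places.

45.00

N = 78; target position k = 30/100 · 78 = 23.4.
Cumulative frequencies: 26, 31, 54, 62, 78.
Observation 23.4 falls in the class 0 – <50.
L = 0, CF = 0, f = 26, h = 50.
P30 = 0 + ((23.4 − 0)/26)·50 = 0 + 45 = 45.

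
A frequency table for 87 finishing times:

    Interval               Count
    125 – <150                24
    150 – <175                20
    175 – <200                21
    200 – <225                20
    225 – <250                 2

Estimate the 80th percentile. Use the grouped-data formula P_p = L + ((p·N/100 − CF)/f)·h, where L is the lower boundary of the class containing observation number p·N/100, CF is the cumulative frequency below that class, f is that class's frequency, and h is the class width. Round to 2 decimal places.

N = 87; target position k = 80/100 · 87 = 69.6.
Cumulative frequencies: 24, 44, 65, 85, 87.
Observation 69.6 falls in the class 200 – <225.
L = 200, CF = 65, f = 20, h = 25.
P80 = 200 + ((69.6 − 65)/20)·25 = 200 + 5.75 = 205.75.

205.75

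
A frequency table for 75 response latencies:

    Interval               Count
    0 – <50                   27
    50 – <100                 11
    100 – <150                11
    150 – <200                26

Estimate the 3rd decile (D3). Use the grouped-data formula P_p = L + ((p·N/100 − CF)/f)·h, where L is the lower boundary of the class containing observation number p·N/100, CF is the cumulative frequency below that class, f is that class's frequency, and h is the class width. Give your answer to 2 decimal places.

41.67

N = 75; target position k = 30/100 · 75 = 22.5.
Cumulative frequencies: 27, 38, 49, 75.
Observation 22.5 falls in the class 0 – <50.
L = 0, CF = 0, f = 27, h = 50.
P30 = 0 + ((22.5 − 0)/27)·50 = 0 + 41.6667 = 41.6667.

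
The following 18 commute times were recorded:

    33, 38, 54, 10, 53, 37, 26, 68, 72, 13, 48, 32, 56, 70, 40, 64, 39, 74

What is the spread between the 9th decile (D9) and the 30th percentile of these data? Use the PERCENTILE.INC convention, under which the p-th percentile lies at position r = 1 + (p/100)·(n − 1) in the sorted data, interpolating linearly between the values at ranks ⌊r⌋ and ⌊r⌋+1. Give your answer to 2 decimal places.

Sorted: 10, 13, 26, 32, 33, 37, 38, 39, 40, 48, 53, 54, 56, 64, 68, 70, 72, 74.
n = 18.
P30: r = 6.1; ranks 6–7 are 37, 38; interpolating gives 37.1.
P90: r = 16.3; ranks 16–17 are 70, 72; interpolating gives 70.6.
Difference: 70.6 − 37.1 = 33.5.

33.50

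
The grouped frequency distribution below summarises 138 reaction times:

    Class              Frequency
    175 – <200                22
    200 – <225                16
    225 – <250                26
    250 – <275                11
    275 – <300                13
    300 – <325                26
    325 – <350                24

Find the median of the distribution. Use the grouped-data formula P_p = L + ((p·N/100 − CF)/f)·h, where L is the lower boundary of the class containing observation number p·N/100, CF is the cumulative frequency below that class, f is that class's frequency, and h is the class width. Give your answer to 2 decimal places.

N = 138; target position k = 50/100 · 138 = 69.
Cumulative frequencies: 22, 38, 64, 75, 88, 114, 138.
Observation 69 falls in the class 250 – <275.
L = 250, CF = 64, f = 11, h = 25.
P50 = 250 + ((69 − 64)/11)·25 = 250 + 11.3636 = 261.364.

261.36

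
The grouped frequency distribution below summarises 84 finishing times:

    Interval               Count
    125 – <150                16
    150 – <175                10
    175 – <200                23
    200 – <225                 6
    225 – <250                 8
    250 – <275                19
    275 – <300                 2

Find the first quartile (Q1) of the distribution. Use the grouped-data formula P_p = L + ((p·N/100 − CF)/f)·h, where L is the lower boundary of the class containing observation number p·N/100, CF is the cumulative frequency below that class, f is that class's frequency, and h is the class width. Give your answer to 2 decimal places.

N = 84; target position k = 25/100 · 84 = 21.
Cumulative frequencies: 16, 26, 49, 55, 63, 82, 84.
Observation 21 falls in the class 150 – <175.
L = 150, CF = 16, f = 10, h = 25.
P25 = 150 + ((21 − 16)/10)·25 = 150 + 12.5 = 162.5.

162.50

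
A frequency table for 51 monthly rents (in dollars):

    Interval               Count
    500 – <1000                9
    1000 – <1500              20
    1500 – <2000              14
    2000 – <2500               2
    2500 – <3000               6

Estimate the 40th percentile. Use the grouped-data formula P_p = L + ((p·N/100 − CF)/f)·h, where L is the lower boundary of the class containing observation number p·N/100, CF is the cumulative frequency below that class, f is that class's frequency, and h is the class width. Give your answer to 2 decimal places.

N = 51; target position k = 40/100 · 51 = 20.4.
Cumulative frequencies: 9, 29, 43, 45, 51.
Observation 20.4 falls in the class 1000 – <1500.
L = 1000, CF = 9, f = 20, h = 500.
P40 = 1000 + ((20.4 − 9)/20)·500 = 1000 + 285 = 1285.

1285.00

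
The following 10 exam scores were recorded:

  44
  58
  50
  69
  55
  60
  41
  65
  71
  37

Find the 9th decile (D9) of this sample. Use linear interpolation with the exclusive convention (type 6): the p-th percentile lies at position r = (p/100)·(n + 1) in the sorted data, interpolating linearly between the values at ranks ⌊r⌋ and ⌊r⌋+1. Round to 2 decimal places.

70.80

Sorted: 37, 41, 44, 50, 55, 58, 60, 65, 69, 71.
n = 10.
r = (90/100)·(10 + 1) = 9.9.
Rank 9 is 69 and rank 10 is 71.
Interpolate: 69 + 0.9·(71 − 69) = 69 + 0.9·2 = 70.8.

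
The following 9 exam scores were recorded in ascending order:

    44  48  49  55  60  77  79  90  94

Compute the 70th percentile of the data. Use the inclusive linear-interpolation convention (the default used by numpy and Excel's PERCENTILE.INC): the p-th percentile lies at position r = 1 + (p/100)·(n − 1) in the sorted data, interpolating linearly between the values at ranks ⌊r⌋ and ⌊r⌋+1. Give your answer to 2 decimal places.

n = 9.
r = 1 + (70/100)·(9 − 1) = 1 + 5.6 = 6.6.
Rank 6 is 77 and rank 7 is 79.
Interpolate: 77 + 0.6·(79 − 77) = 77 + 0.6·2 = 78.2.

78.20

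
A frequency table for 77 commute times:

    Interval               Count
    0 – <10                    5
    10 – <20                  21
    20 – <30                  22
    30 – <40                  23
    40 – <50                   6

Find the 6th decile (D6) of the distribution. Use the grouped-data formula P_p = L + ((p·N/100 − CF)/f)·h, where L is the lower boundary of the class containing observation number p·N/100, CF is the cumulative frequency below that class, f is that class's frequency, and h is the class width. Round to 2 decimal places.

29.18

N = 77; target position k = 60/100 · 77 = 46.2.
Cumulative frequencies: 5, 26, 48, 71, 77.
Observation 46.2 falls in the class 20 – <30.
L = 20, CF = 26, f = 22, h = 10.
P60 = 20 + ((46.2 − 26)/22)·10 = 20 + 9.18182 = 29.1818.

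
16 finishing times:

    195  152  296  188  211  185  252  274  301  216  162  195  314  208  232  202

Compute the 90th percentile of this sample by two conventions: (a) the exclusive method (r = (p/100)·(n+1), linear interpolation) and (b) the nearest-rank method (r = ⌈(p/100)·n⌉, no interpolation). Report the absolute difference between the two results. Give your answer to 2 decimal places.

3.90

Sorted: 152, 162, 185, 188, 195, 195, 202, 208, 211, 216, 232, 252, 274, 296, 301, 314.
n = 16.
(a) r = 15.3; between ranks 15 (301) and 16 (314): 304.9.
(b) the nearest-rank method: rank 15 → 301.
|304.9 − 301| = 3.9.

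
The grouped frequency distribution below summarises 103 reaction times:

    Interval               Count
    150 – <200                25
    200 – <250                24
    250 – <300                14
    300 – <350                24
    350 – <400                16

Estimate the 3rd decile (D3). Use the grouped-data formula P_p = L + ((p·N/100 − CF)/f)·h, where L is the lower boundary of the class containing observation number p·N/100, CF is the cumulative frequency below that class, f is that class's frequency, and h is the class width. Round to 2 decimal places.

N = 103; target position k = 30/100 · 103 = 30.9.
Cumulative frequencies: 25, 49, 63, 87, 103.
Observation 30.9 falls in the class 200 – <250.
L = 200, CF = 25, f = 24, h = 50.
P30 = 200 + ((30.9 − 25)/24)·50 = 200 + 12.2917 = 212.292.

212.29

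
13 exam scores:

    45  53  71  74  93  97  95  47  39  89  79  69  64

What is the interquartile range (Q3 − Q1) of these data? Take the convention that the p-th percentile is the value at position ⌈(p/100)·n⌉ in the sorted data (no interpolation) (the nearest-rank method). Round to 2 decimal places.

Sorted: 39, 45, 47, 53, 64, 69, 71, 74, 79, 89, 93, 95, 97.
n = 13.
P25: rank ⌈25/100·13⌉ = 4 → 53.
P75: rank ⌈75/100·13⌉ = 10 → 89.
Difference: 89 − 53 = 36.

36.00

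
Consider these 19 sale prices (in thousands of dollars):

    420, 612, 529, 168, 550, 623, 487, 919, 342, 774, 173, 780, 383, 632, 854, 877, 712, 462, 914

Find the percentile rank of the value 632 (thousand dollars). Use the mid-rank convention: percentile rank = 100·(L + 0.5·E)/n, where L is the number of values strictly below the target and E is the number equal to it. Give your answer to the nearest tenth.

60.5

Sorted: 168, 173, 342, 383, 420, 462, 487, 529, 550, 612, 623, 632, 712, 774, 780, 854, 877, 914, 919.
Count below 632: L = 11; count equal: E = 1; n = 19.
Percentile rank = 100·(11 + 0.5·1)/19 = 100·11.5/19 = 60.53.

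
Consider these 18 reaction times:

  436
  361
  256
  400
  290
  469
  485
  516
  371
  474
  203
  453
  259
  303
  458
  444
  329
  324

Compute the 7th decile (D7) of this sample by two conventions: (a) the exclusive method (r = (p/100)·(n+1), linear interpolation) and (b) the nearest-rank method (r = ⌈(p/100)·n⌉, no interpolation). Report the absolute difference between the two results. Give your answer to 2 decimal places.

Sorted: 203, 256, 259, 290, 303, 324, 329, 361, 371, 400, 436, 444, 453, 458, 469, 474, 485, 516.
n = 18.
(a) r = 13.3; between ranks 13 (453) and 14 (458): 454.5.
(b) the nearest-rank method: rank 13 → 453.
|454.5 − 453| = 1.5.

1.50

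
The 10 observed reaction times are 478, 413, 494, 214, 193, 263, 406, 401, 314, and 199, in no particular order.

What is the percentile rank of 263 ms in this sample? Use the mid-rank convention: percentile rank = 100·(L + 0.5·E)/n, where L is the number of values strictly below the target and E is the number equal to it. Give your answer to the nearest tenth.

Sorted: 193, 199, 214, 263, 314, 401, 406, 413, 478, 494.
Count below 263: L = 3; count equal: E = 1; n = 10.
Percentile rank = 100·(3 + 0.5·1)/10 = 100·3.5/10 = 35.

35.0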